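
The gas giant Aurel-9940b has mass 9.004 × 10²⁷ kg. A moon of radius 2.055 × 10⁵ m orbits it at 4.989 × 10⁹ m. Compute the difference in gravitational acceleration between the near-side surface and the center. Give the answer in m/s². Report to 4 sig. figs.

Δa = 2GMr/d³
   = 2 × (6.674 × 10⁻¹¹) × (9.004 × 10²⁷) × (2.055 × 10⁵) / (4.989 × 10⁹)³
   = 1.989 × 10⁻⁶ m/s²

1.989 × 10⁻⁶ m/s²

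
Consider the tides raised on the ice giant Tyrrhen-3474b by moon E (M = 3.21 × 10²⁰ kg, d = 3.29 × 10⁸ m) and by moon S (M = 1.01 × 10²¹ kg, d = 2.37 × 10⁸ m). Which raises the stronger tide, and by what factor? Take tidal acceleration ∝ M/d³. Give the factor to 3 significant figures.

Moon S, by a factor of ≈ 8.42

Tidal acceleration ∝ M/d³, so compare M/d³ for each.
Moon E: (3.21 × 10²⁰) / (3.29 × 10⁸)³ = 9.014 × 10⁻⁶
Moon S: (1.01 × 10²¹) / (2.37 × 10⁸)³ = 7.587 × 10⁻⁵
Ratio (larger/smaller) = 8.42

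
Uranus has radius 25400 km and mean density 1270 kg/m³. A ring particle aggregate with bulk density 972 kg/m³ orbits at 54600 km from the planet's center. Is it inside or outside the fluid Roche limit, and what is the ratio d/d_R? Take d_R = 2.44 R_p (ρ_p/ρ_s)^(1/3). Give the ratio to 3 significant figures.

d_R = 2.44 × (25400 km) × (1270/972)^(1/3) = 67750 km
d/d_R = (54600) / (67750) = 0.806
Since d/d_R < 1, the body is inside the Roche limit.

inside; d/d_R ≈ 0.806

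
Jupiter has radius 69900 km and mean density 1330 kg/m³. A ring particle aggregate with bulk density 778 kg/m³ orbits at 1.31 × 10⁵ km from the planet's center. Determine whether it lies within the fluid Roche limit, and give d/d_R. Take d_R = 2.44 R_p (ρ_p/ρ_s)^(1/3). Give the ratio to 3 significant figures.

inside; d/d_R ≈ 0.642

d_R = 2.44 × (69900 km) × (1330/778)^(1/3) = 2.039 × 10⁵ km
d/d_R = (1.31 × 10⁵) / (2.039 × 10⁵) = 0.642
Since d/d_R < 1, the body is inside the Roche limit.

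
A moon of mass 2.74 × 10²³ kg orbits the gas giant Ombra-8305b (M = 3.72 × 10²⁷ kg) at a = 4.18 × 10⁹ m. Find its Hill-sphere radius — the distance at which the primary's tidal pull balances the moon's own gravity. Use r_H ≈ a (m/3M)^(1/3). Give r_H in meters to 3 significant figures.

r_H ≈ a (m/3M)^(1/3)
    = (4.18 × 10⁹) × (2.74 × 10²³ / (3 × 3.72 × 10²⁷))^(1/3)
    = 1.21 × 10⁸ m

1.21 × 10⁸ m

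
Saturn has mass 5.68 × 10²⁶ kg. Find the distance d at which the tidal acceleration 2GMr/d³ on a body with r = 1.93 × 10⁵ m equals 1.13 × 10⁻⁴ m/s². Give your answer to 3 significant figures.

5.06 × 10⁸ m

2GMr/d³ = a_tidal  ⇒  d = (2GMr / a_tidal)^(1/3)
d = (2 × 6.674×10⁻¹¹ × (5.68 × 10²⁶) × (1.93 × 10⁵) / (1.13 × 10⁻⁴))^(1/3)
  = 5.06 × 10⁸ m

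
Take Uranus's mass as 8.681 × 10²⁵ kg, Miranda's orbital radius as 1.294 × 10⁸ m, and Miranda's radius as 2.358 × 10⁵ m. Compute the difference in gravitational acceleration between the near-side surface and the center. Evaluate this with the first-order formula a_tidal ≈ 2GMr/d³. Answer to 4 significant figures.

Since r ≪ d, expand the inverse-square field across one radius to get the leading 2GMr/d³ term.
Δa = 2GMr/d³
   = 2 × (6.674 × 10⁻¹¹) × (8.681 × 10²⁵) × (2.358 × 10⁵) / (1.294 × 10⁸)³
   = 1.261 × 10⁻³ m/s²

1.261 × 10⁻³ m/s²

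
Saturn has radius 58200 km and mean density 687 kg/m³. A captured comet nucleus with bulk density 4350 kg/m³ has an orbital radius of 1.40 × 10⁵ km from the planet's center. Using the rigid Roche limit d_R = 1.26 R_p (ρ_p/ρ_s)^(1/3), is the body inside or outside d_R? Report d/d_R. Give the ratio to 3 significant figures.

outside; d/d_R ≈ 3.53

d_R = 1.26 × (58200 km) × (687/4350)^(1/3) = 39640 km
d/d_R = (1.40 × 10⁵) / (39640) = 3.53
Since d/d_R > 1, the body is outside the Roche limit.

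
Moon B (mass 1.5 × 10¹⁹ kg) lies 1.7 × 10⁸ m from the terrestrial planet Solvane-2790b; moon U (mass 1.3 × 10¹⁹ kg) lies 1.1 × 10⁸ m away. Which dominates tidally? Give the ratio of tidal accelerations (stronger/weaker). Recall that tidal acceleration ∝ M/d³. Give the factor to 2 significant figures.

Moon U, by a factor of ≈ 3.2

Tidal stretch scales as M/d³; compute that for each body.
Moon B: (1.5 × 10¹⁹) / (1.7 × 10⁸)³ = 3.053 × 10⁻⁶
Moon U: (1.3 × 10¹⁹) / (1.1 × 10⁸)³ = 9.767 × 10⁻⁶
Ratio (larger/smaller) = 3.2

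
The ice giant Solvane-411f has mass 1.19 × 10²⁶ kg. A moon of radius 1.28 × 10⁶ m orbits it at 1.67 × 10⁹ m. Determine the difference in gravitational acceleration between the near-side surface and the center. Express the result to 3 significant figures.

Δa = 2GMr/d³
   = 2 × (6.674 × 10⁻¹¹) × (1.19 × 10²⁶) × (1.28 × 10⁶) / (1.67 × 10⁹)³
   = 4.37 × 10⁻⁶ m/s²

4.37 × 10⁻⁶ m/s²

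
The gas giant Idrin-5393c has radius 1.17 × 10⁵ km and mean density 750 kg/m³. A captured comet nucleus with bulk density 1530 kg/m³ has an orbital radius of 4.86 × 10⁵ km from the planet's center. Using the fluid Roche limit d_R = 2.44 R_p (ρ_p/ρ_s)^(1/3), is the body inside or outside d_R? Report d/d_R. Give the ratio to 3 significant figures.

d_R = 2.44 × (1.17 × 10⁵ km) × (750/1530)^(1/3) = 2.251 × 10⁵ km
d/d_R = (4.86 × 10⁵) / (2.251 × 10⁵) = 2.16
Since d/d_R > 1, the body is outside the Roche limit.

outside; d/d_R ≈ 2.16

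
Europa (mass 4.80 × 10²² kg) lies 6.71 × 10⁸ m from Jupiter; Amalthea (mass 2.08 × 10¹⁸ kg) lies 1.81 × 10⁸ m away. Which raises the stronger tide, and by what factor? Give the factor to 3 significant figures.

Europa, by a factor of ≈ 453

The tide-raising term goes as M/d³ (the gradient of a 1/d² field).
Europa: (4.80 × 10²²) / (6.71 × 10⁸)³ = 1.589 × 10⁻⁴
Amalthea: (2.08 × 10¹⁸) / (1.81 × 10⁸)³ = 3.508 × 10⁻⁷
Ratio (larger/smaller) = 453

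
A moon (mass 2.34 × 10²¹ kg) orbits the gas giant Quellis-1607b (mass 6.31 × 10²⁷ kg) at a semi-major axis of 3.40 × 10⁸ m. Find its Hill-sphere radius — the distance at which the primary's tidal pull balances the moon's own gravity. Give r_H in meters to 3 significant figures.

1.69 × 10⁶ m

r_H ≈ a (m/3M)^(1/3)
    = (3.40 × 10⁸) × (2.34 × 10²¹ / (3 × 6.31 × 10²⁷))^(1/3)
    = 1.69 × 10⁶ m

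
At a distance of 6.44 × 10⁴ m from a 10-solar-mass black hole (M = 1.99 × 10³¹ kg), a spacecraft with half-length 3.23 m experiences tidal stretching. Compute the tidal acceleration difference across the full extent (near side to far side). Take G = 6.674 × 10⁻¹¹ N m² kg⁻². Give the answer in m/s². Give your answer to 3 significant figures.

6.42 × 10⁷ m/s²

The field gradient is 2GM/d³; across the full diameter 2r the difference is 4GMr/d³.
a_tidal = 4GMr/d³
        = 4 × (6.674 × 10⁻¹¹) × (1.99 × 10³¹) × (3.23) / (6.44 × 10⁴)³
        = 6.42 × 10⁷ m/s²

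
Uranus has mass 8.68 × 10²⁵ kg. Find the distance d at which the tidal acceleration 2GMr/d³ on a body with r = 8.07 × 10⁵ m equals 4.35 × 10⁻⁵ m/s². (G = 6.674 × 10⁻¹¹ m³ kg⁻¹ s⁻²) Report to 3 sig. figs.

2GMr/d³ = a_tidal  ⇒  d = (2GMr / a_tidal)^(1/3)
d = (2 × 6.674×10⁻¹¹ × (8.68 × 10²⁵) × (8.07 × 10⁵) / (4.35 × 10⁻⁵))^(1/3)
  = 5.99 × 10⁸ m

5.99 × 10⁸ m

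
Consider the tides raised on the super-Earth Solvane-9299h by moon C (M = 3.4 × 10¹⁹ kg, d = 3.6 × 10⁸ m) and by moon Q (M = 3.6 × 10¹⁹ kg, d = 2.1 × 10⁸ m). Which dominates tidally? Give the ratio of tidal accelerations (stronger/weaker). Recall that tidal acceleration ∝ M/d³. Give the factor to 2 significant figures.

Tidal acceleration ∝ M/d³, so compare M/d³ for each.
Moon C: (3.4 × 10¹⁹) / (3.6 × 10⁸)³ = 7.287 × 10⁻⁷
Moon Q: (3.6 × 10¹⁹) / (2.1 × 10⁸)³ = 3.887 × 10⁻⁶
Ratio (larger/smaller) = 5.3

Moon Q, by a factor of ≈ 5.3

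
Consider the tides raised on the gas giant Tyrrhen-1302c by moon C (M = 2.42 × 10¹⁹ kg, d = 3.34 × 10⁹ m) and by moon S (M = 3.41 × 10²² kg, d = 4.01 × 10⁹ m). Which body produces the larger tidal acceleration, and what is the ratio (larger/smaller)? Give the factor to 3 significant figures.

Moon S, by a factor of ≈ 814

Tidal stretch scales as M/d³; compute that for each body.
Moon C: (2.42 × 10¹⁹) / (3.34 × 10⁹)³ = 6.495 × 10⁻¹⁰
Moon S: (3.41 × 10²²) / (4.01 × 10⁹)³ = 5.288 × 10⁻⁷
Ratio (larger/smaller) = 814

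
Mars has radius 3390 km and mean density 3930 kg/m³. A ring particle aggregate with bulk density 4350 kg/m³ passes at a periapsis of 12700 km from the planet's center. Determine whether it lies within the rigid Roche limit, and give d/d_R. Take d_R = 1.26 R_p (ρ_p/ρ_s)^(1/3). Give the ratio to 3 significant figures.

outside; d/d_R ≈ 3.08

d_R = 1.26 × (3390 km) × (3930/4350)^(1/3) = 4129 km
d/d_R = (12700) / (4129) = 3.08
Since d/d_R > 1, the body is outside the Roche limit.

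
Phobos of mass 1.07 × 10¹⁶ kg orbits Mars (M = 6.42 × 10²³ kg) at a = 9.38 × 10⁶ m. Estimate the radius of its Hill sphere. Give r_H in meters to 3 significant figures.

1.66 × 10⁴ m

r_H ≈ a (m/3M)^(1/3)
    = (9.38 × 10⁶) × (1.07 × 10¹⁶ / (3 × 6.42 × 10²³))^(1/3)
    = 1.66 × 10⁴ m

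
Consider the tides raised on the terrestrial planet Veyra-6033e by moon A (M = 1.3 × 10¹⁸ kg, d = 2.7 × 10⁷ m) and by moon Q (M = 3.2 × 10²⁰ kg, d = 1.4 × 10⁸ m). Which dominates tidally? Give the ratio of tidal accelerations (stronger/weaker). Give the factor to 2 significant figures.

Tidal stretch scales as M/d³; compute that for each body.
Moon A: (1.3 × 10¹⁸) / (2.7 × 10⁷)³ = 6.605 × 10⁻⁵
Moon Q: (3.2 × 10²⁰) / (1.4 × 10⁸)³ = 1.166 × 10⁻⁴
Ratio (larger/smaller) = 1.8

Moon Q, by a factor of ≈ 1.8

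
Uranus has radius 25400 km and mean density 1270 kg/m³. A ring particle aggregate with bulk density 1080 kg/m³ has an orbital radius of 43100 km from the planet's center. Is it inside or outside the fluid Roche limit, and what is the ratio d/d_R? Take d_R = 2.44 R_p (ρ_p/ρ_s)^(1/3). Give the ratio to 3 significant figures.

inside; d/d_R ≈ 0.659

d_R = 2.44 × (25400 km) × (1270/1080)^(1/3) = 65420 km
d/d_R = (43100) / (65420) = 0.659
Since d/d_R < 1, the body is inside the Roche limit.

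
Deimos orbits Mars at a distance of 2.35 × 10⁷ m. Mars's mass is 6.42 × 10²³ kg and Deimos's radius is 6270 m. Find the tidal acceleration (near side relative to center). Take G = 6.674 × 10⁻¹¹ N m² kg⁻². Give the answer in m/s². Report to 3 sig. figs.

4.14 × 10⁻⁵ m/s²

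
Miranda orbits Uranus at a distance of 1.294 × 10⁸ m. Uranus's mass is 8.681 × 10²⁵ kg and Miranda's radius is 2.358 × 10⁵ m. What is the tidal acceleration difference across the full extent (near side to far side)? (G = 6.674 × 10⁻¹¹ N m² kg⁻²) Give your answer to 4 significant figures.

Δa = 4GMr/d³
   = 4 × (6.674 × 10⁻¹¹) × (8.681 × 10²⁵) × (2.358 × 10⁵) / (1.294 × 10⁸)³
   = 2.522 × 10⁻³ m/s²

2.522 × 10⁻³ m/s²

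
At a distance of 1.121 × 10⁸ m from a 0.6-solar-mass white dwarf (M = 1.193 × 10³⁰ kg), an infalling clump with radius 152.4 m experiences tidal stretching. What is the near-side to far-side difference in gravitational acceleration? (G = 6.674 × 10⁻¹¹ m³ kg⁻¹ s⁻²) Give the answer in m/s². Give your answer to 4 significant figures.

3.446 × 10⁻² m/s²

Δa = 4GMr/d³
   = 4 × (6.674 × 10⁻¹¹) × (1.193 × 10³⁰) × (152.4) / (1.121 × 10⁸)³
   = 3.446 × 10⁻² m/s²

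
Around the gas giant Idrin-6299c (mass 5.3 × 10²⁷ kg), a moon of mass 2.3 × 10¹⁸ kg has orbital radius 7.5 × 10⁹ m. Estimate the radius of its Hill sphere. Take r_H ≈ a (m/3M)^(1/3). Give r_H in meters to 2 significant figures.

3.9 × 10⁶ m

r_H ≈ a (m/3M)^(1/3)
    = (7.5 × 10⁹) × (2.3 × 10¹⁸ / (3 × 5.3 × 10²⁷))^(1/3)
    = 3.9 × 10⁶ m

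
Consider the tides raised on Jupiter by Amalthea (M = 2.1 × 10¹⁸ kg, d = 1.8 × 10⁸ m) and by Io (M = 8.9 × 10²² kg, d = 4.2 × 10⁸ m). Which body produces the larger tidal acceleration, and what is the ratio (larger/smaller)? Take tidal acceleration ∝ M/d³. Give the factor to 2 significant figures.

Io, by a factor of ≈ 3300

Tidal stretch scales as M/d³; compute that for each body.
Amalthea: (2.1 × 10¹⁸) / (1.8 × 10⁸)³ = 3.601 × 10⁻⁷
Io: (8.9 × 10²²) / (4.2 × 10⁸)³ = 1.201 × 10⁻³
Ratio (larger/smaller) = 3300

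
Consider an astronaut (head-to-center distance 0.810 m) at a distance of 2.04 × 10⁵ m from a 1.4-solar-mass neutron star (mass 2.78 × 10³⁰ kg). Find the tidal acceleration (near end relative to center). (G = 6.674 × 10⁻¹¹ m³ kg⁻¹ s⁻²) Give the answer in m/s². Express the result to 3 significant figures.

3.54 × 10⁴ m/s²

Δa = 2GMr/d³
   = 2 × (6.674 × 10⁻¹¹) × (2.78 × 10³⁰) × (0.810) / (2.04 × 10⁵)³
   = 3.54 × 10⁴ m/s²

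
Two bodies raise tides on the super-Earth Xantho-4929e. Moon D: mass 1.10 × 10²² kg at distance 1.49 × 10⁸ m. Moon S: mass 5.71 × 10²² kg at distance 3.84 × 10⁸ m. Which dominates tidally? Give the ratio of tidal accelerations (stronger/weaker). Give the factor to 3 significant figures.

Moon D, by a factor of ≈ 3.30

Tidal stretch scales as M/d³; compute that for each body.
Moon D: (1.10 × 10²²) / (1.49 × 10⁸)³ = 3.325 × 10⁻³
Moon S: (5.71 × 10²²) / (3.84 × 10⁸)³ = 1.008 × 10⁻³
Ratio (larger/smaller) = 3.30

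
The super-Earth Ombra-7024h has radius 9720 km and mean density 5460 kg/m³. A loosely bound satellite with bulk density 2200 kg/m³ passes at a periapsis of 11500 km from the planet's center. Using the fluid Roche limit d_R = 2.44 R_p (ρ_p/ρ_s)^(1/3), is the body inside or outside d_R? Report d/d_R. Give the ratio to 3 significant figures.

d_R = 2.44 × (9720 km) × (5460/2200)^(1/3) = 32110 km
d/d_R = (11500) / (32110) = 0.358
Since d/d_R < 1, the body is inside the Roche limit.

inside; d/d_R ≈ 0.358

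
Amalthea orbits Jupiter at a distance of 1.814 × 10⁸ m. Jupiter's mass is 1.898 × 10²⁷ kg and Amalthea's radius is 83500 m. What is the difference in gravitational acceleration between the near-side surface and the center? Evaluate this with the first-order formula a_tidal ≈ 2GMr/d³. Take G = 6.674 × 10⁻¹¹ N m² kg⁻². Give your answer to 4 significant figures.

3.544 × 10⁻³ m/s²

Δg = 2GMr/d³
   = 2 × (6.674 × 10⁻¹¹) × (1.898 × 10²⁷) × (83500) / (1.814 × 10⁸)³
   = 3.544 × 10⁻³ m/s²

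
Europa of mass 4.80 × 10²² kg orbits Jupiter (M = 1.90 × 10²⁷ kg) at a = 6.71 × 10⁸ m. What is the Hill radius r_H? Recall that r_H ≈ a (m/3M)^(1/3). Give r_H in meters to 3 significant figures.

1.37 × 10⁷ m

r_H ≈ a (m/3M)^(1/3)
    = (6.71 × 10⁸) × (4.80 × 10²² / (3 × 1.90 × 10²⁷))^(1/3)
    = 1.37 × 10⁷ m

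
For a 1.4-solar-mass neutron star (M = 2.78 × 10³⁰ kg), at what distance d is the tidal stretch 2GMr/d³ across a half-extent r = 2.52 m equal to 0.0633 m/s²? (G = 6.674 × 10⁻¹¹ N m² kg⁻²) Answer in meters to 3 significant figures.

2.45 × 10⁷ m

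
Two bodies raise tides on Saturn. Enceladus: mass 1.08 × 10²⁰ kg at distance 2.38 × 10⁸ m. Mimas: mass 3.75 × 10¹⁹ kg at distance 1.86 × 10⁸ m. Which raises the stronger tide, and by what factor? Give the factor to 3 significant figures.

Enceladus, by a factor of ≈ 1.37

Tidal acceleration ∝ M/d³, so compare M/d³ for each.
Enceladus: (1.08 × 10²⁰) / (2.38 × 10⁸)³ = 8.011 × 10⁻⁶
Mimas: (3.75 × 10¹⁹) / (1.86 × 10⁸)³ = 5.828 × 10⁻⁶
Ratio (larger/smaller) = 1.37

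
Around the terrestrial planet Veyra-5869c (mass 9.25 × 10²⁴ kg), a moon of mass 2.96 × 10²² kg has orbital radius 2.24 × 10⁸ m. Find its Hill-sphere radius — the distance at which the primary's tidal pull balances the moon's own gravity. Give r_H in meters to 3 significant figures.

2.29 × 10⁷ m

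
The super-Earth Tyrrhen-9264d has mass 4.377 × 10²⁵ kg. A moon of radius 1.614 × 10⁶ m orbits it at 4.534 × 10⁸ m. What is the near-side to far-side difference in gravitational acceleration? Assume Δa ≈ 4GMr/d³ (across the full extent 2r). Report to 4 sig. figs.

2.023 × 10⁻⁴ m/s²

The field gradient is 2GM/d³; across the full diameter 2r the difference is 4GMr/d³.
Δa = 4GMr/d³
   = 4 × (6.674 × 10⁻¹¹) × (4.377 × 10²⁵) × (1.614 × 10⁶) / (4.534 × 10⁸)³
   = 2.023 × 10⁻⁴ m/s²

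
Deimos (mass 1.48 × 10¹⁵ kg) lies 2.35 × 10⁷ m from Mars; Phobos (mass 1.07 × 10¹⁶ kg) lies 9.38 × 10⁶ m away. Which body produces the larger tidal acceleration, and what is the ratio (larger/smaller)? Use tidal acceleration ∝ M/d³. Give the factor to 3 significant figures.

Phobos, by a factor of ≈ 114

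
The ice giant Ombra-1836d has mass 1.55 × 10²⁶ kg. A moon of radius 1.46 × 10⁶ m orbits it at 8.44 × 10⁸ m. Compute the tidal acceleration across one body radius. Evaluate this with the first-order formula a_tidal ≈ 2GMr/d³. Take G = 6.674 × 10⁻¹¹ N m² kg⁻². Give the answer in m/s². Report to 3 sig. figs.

5.02 × 10⁻⁵ m/s²

The tidal stretch is the gradient of GM/d² times the body's extent r, hence the 1/d³ dependence.
Δa = 2GMr/d³
   = 2 × (6.674 × 10⁻¹¹) × (1.55 × 10²⁶) × (1.46 × 10⁶) / (8.44 × 10⁸)³
   = 5.02 × 10⁻⁵ m/s²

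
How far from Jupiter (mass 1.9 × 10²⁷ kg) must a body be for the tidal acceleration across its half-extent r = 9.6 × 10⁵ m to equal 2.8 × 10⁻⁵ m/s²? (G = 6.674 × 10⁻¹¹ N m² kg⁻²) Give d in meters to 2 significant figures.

2GMr/d³ = a_tidal  ⇒  d = (2GMr / a_tidal)^(1/3)
d = (2 × 6.674×10⁻¹¹ × (1.9 × 10²⁷) × (9.6 × 10⁵) / (2.8 × 10⁻⁵))^(1/3)
  = 2.1 × 10⁹ m

2.1 × 10⁹ m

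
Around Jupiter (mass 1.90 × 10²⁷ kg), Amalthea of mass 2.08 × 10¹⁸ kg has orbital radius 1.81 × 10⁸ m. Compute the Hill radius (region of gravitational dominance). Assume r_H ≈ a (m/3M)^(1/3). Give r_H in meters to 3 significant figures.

1.29 × 10⁵ m

r_H ≈ a (m/3M)^(1/3)
    = (1.81 × 10⁸) × (2.08 × 10¹⁸ / (3 × 1.90 × 10²⁷))^(1/3)
    = 1.29 × 10⁵ m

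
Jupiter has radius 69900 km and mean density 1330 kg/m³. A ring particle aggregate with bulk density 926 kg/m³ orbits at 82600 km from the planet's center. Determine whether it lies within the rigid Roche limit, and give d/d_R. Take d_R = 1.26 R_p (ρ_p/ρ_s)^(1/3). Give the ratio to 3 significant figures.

inside; d/d_R ≈ 0.831

d_R = 1.26 × (69900 km) × (1330/926)^(1/3) = 99370 km
d/d_R = (82600) / (99370) = 0.831
Since d/d_R < 1, the body is inside the Roche limit.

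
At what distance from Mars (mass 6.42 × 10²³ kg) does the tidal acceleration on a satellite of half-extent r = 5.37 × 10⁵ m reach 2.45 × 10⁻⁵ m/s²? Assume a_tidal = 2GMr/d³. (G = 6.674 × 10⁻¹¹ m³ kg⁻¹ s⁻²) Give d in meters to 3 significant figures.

1.23 × 10⁸ m

2GMr/d³ = a_tidal  ⇒  d = (2GMr / a_tidal)^(1/3)
d = (2 × 6.674×10⁻¹¹ × (6.42 × 10²³) × (5.37 × 10⁵) / (2.45 × 10⁻⁵))^(1/3)
  = 1.23 × 10⁸ m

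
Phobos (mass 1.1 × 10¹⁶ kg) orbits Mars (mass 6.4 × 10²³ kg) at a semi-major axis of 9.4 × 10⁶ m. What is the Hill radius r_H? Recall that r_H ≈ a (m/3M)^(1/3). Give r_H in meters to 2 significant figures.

1.7 × 10⁴ m

r_H ≈ a (m/3M)^(1/3)
    = (9.4 × 10⁶) × (1.1 × 10¹⁶ / (3 × 6.4 × 10²³))^(1/3)
    = 1.7 × 10⁴ m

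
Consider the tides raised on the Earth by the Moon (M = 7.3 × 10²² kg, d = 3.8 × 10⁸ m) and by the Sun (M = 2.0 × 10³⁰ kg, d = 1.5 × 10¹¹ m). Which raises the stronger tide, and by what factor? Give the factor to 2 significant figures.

The Moon, by a factor of ≈ 2.2

Tidal stretch scales as M/d³; compute that for each body.
The Moon: (7.3 × 10²²) / (3.8 × 10⁸)³ = 1.330 × 10⁻³
The Sun: (2.0 × 10³⁰) / (1.5 × 10¹¹)³ = 5.926 × 10⁻⁴
Ratio (larger/smaller) = 2.2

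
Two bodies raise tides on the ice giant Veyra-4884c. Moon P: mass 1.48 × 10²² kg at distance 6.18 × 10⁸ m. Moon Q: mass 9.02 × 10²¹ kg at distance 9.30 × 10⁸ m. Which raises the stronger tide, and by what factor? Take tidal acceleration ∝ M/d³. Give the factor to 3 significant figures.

Moon P, by a factor of ≈ 5.59

Tidal stretch scales as M/d³; compute that for each body.
Moon P: (1.48 × 10²²) / (6.18 × 10⁸)³ = 6.270 × 10⁻⁵
Moon Q: (9.02 × 10²¹) / (9.30 × 10⁸)³ = 1.121 × 10⁻⁵
Ratio (larger/smaller) = 5.59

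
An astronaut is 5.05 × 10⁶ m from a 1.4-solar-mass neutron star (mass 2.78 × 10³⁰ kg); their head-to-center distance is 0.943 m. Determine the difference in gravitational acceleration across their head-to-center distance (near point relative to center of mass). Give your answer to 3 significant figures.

2.72 m/s²

Δg = 2GMr/d³
   = 2 × (6.674 × 10⁻¹¹) × (2.78 × 10³⁰) × (0.943) / (5.05 × 10⁶)³
   = 2.72 m/s²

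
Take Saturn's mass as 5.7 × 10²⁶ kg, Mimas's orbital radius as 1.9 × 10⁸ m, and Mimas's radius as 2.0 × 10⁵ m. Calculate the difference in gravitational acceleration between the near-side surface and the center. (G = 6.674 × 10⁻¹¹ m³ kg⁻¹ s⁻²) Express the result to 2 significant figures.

2.2 × 10⁻³ m/s²

a_tidal = 2GMr/d³
        = 2 × (6.674 × 10⁻¹¹) × (5.7 × 10²⁶) × (2.0 × 10⁵) / (1.9 × 10⁸)³
        = 2.2 × 10⁻³ m/s²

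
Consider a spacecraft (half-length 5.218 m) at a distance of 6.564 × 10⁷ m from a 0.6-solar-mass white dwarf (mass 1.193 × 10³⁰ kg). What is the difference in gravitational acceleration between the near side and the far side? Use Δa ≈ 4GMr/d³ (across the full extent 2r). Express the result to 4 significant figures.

Differencing GM/(d−r)² and GM/(d+r)² to first order in r/d gives 4GMr/d³.
Δa = 4GMr/d³
   = 4 × (6.674 × 10⁻¹¹) × (1.193 × 10³⁰) × (5.218) / (6.564 × 10⁷)³
   = 5.876 × 10⁻³ m/s²

5.876 × 10⁻³ m/s²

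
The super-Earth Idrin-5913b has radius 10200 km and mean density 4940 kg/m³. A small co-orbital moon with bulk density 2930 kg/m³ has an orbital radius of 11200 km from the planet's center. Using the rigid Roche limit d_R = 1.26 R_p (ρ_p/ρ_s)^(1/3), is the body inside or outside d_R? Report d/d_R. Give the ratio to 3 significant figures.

inside; d/d_R ≈ 0.732

d_R = 1.26 × (10200 km) × (4940/2930)^(1/3) = 15300 km
d/d_R = (11200) / (15300) = 0.732
Since d/d_R < 1, the body is inside the Roche limit.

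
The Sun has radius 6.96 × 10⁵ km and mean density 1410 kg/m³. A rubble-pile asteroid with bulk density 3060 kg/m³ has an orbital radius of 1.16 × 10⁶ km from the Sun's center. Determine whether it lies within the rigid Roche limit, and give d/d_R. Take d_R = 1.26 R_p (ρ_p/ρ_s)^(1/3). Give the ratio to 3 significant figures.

outside; d/d_R ≈ 1.71

d_R = 1.26 × (6.96 × 10⁵ km) × (1410/3060)^(1/3) = 6.773 × 10⁵ km
d/d_R = (1.16 × 10⁶) / (6.773 × 10⁵) = 1.71
Since d/d_R > 1, the body is outside the Roche limit.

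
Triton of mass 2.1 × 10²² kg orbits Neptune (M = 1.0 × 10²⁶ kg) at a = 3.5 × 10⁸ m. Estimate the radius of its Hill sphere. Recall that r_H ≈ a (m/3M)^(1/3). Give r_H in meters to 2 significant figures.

1.4 × 10⁷ m

r_H ≈ a (m/3M)^(1/3)
    = (3.5 × 10⁸) × (2.1 × 10²² / (3 × 1.0 × 10²⁶))^(1/3)
    = 1.4 × 10⁷ m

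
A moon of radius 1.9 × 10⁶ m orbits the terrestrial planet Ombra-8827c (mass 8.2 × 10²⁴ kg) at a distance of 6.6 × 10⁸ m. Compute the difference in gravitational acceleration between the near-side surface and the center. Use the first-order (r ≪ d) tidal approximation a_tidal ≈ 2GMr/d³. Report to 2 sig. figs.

7.2 × 10⁻⁶ m/s²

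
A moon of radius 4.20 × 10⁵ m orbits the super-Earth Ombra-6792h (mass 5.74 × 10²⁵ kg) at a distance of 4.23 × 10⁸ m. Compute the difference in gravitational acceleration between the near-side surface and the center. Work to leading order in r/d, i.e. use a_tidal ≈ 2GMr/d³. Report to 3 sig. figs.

Δa = 2GMr/d³
   = 2 × (6.674 × 10⁻¹¹) × (5.74 × 10²⁵) × (4.20 × 10⁵) / (4.23 × 10⁸)³
   = 4.25 × 10⁻⁵ m/s²

4.25 × 10⁻⁵ m/s²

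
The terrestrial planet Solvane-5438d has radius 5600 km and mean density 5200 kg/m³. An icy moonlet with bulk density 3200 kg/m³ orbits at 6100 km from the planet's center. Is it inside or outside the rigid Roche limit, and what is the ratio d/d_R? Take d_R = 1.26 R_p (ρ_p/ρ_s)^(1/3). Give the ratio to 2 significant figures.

d_R = 1.26 × (5600 km) × (5200/3200)^(1/3) = 8296 km
d/d_R = (6100) / (8296) = 0.74
Since d/d_R < 1, the body is inside the Roche limit.

inside; d/d_R ≈ 0.74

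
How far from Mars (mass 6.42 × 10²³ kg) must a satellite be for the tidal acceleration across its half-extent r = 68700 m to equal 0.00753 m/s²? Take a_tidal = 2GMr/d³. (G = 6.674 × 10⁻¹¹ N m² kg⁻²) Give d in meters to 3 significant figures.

2GMr/d³ = a_tidal  ⇒  d = (2GMr / a_tidal)^(1/3)
d = (2 × 6.674×10⁻¹¹ × (6.42 × 10²³) × (68700) / (0.00753))^(1/3)
  = 9.21 × 10⁶ m

9.21 × 10⁶ m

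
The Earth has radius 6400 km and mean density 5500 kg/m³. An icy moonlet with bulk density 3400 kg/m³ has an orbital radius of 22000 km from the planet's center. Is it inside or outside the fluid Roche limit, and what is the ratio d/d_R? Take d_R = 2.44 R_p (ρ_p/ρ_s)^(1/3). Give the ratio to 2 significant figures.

d_R = 2.44 × (6400 km) × (5500/3400)^(1/3) = 18330 km
d/d_R = (22000) / (18330) = 1.2
Since d/d_R > 1, the body is outside the Roche limit.

outside; d/d_R ≈ 1.2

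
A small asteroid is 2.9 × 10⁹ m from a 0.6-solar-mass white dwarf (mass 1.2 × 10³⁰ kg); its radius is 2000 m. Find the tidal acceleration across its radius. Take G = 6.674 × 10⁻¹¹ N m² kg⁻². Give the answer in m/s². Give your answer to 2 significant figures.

1.3 × 10⁻⁵ m/s²

Δa = 2GMr/d³
   = 2 × (6.674 × 10⁻¹¹) × (1.2 × 10³⁰) × (2000) / (2.9 × 10⁹)³
   = 1.3 × 10⁻⁵ m/s²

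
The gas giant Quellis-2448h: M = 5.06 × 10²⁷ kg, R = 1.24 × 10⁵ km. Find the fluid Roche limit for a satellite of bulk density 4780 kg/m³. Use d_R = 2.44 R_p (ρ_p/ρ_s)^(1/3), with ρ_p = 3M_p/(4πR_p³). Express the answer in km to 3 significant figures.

1.54 × 10⁵ km

ρ_p = 3M_p/(4πR_p³) = 3 × (5.06 × 10²⁷) / (4π × (1.24 × 10⁸ m)³) = 634 kg/m³
d_R = 2.44 × 1.24 × 10⁵ km × (634/4780)^(1/3)
    = 1.54 × 10⁵ km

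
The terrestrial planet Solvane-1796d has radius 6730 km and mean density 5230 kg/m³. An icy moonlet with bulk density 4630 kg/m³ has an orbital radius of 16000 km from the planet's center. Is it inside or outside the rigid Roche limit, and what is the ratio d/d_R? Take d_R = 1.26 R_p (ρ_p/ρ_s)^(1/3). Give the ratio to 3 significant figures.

outside; d/d_R ≈ 1.81

d_R = 1.26 × (6730 km) × (5230/4630)^(1/3) = 8831 km
d/d_R = (16000) / (8831) = 1.81
Since d/d_R > 1, the body is outside the Roche limit.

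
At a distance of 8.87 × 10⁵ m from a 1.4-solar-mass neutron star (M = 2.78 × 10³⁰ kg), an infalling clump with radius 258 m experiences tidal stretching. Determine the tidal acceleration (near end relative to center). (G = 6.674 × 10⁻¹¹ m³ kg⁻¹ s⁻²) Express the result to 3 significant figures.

1.37 × 10⁵ m/s²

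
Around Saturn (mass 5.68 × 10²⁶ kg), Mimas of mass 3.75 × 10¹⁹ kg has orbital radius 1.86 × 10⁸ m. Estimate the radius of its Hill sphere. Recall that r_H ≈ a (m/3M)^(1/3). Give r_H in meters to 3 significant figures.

5.21 × 10⁵ m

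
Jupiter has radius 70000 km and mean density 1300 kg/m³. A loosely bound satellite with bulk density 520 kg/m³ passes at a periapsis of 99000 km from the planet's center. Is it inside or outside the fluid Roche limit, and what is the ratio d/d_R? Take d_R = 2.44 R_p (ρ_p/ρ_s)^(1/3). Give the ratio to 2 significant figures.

d_R = 2.44 × (70000 km) × (1300/520)^(1/3) = 2.318 × 10⁵ km
d/d_R = (99000) / (2.318 × 10⁵) = 0.43
Since d/d_R < 1, the body is inside the Roche limit.

inside; d/d_R ≈ 0.43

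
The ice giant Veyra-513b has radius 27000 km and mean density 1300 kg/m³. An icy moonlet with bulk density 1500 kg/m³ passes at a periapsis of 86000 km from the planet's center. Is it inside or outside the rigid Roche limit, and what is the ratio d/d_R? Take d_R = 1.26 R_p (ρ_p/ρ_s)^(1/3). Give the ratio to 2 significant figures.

outside; d/d_R ≈ 2.7

d_R = 1.26 × (27000 km) × (1300/1500)^(1/3) = 32440 km
d/d_R = (86000) / (32440) = 2.7
Since d/d_R > 1, the body is outside the Roche limit.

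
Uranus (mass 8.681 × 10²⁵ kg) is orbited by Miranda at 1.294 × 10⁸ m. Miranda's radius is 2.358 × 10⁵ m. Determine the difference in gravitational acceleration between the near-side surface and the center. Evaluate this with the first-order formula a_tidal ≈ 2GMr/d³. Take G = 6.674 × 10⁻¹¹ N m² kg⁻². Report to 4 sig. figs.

a_tidal = 2GMr/d³
        = 2 × (6.674 × 10⁻¹¹) × (8.681 × 10²⁵) × (2.358 × 10⁵) / (1.294 × 10⁸)³
        = 1.261 × 10⁻³ m/s²

1.261 × 10⁻³ m/s²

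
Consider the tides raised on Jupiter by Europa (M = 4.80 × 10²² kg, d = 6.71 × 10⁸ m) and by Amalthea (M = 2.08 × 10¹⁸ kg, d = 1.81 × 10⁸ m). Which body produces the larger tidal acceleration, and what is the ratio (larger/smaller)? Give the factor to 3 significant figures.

The tide-raising term goes as M/d³ (the gradient of a 1/d² field).
Europa: (4.80 × 10²²) / (6.71 × 10⁸)³ = 1.589 × 10⁻⁴
Amalthea: (2.08 × 10¹⁸) / (1.81 × 10⁸)³ = 3.508 × 10⁻⁷
Ratio (larger/smaller) = 453

Europa, by a factor of ≈ 453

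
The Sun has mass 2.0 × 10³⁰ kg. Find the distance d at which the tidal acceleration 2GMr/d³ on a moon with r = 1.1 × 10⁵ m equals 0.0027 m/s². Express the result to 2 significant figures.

2.2 × 10⁹ m

2GMr/d³ = a_tidal  ⇒  d = (2GMr / a_tidal)^(1/3)
d = (2 × 6.674×10⁻¹¹ × (2.0 × 10³⁰) × (1.1 × 10⁵) / (0.0027))^(1/3)
  = 2.2 × 10⁹ m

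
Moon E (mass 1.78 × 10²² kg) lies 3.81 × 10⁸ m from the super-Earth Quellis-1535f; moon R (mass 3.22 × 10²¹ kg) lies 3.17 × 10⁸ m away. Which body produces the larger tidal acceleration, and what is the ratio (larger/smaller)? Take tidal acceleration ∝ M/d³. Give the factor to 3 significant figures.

Moon E, by a factor of ≈ 3.18

Tidal stretch scales as M/d³; compute that for each body.
Moon E: (1.78 × 10²²) / (3.81 × 10⁸)³ = 3.218 × 10⁻⁴
Moon R: (3.22 × 10²¹) / (3.17 × 10⁸)³ = 1.011 × 10⁻⁴
Ratio (larger/smaller) = 3.18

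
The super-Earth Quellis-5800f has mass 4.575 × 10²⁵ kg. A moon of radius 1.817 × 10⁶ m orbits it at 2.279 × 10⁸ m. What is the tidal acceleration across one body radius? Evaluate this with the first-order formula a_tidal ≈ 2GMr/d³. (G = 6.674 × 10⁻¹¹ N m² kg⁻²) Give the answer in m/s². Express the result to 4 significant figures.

Δg = 2GMr/d³
   = 2 × (6.674 × 10⁻¹¹) × (4.575 × 10²⁵) × (1.817 × 10⁶) / (2.279 × 10⁸)³
   = 9.374 × 10⁻⁴ m/s²

9.374 × 10⁻⁴ m/s²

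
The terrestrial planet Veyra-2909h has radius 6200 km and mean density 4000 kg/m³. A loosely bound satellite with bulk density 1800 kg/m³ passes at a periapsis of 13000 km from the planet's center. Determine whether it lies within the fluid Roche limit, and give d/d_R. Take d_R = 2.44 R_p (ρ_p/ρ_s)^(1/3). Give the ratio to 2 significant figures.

inside; d/d_R ≈ 0.66

d_R = 2.44 × (6200 km) × (4000/1800)^(1/3) = 19740 km
d/d_R = (13000) / (19740) = 0.66
Since d/d_R < 1, the body is inside the Roche limit.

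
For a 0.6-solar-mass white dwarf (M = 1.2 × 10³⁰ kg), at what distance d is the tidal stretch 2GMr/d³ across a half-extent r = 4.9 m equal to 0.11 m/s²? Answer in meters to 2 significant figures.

1.9 × 10⁷ m

2GMr/d³ = a_tidal  ⇒  d = (2GMr / a_tidal)^(1/3)
d = (2 × 6.674×10⁻¹¹ × (1.2 × 10³⁰) × (4.9) / (0.11))^(1/3)
  = 1.9 × 10⁷ m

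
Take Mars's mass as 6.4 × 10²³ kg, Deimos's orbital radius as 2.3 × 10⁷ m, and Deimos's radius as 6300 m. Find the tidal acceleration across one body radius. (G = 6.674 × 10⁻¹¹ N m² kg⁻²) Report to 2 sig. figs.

4.4 × 10⁻⁵ m/s²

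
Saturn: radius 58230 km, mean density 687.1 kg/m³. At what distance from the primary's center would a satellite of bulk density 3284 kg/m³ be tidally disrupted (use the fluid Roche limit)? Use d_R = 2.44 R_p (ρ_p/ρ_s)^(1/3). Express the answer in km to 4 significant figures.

84350 km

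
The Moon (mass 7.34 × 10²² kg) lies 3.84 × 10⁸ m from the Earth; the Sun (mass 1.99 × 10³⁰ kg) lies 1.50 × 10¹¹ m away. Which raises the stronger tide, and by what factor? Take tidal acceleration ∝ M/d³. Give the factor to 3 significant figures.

The Moon, by a factor of ≈ 2.20

Tidal acceleration ∝ M/d³, so compare M/d³ for each.
The Moon: (7.34 × 10²²) / (3.84 × 10⁸)³ = 1.296 × 10⁻³
The Sun: (1.99 × 10³⁰) / (1.50 × 10¹¹)³ = 5.896 × 10⁻⁴
Ratio (larger/smaller) = 2.20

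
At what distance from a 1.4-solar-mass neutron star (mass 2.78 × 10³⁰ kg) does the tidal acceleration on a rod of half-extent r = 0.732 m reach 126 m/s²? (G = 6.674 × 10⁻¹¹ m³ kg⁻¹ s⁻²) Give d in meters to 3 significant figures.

2GMr/d³ = a_tidal  ⇒  d = (2GMr / a_tidal)^(1/3)
d = (2 × 6.674×10⁻¹¹ × (2.78 × 10³⁰) × (0.732) / (126))^(1/3)
  = 1.29 × 10⁶ m

1.29 × 10⁶ m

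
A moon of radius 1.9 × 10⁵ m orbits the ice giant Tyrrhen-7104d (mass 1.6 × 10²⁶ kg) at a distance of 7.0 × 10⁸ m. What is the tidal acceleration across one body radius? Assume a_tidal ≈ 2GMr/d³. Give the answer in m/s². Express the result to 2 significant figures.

1.2 × 10⁻⁵ m/s²

a_tidal = 2GMr/d³
        = 2 × (6.674 × 10⁻¹¹) × (1.6 × 10²⁶) × (1.9 × 10⁵) / (7.0 × 10⁸)³
        = 1.2 × 10⁻⁵ m/s²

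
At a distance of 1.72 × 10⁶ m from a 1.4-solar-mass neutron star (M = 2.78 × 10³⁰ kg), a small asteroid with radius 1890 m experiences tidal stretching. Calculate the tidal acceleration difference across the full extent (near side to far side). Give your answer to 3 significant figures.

Δg = 4GMr/d³
   = 4 × (6.674 × 10⁻¹¹) × (2.78 × 10³⁰) × (1890) / (1.72 × 10⁶)³
   = 2.76 × 10⁵ m/s²

2.76 × 10⁵ m/s²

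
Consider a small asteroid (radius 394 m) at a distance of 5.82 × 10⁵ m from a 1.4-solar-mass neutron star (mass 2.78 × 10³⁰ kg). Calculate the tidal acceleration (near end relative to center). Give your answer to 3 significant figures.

7.42 × 10⁵ m/s²

Δa = 2GMr/d³
   = 2 × (6.674 × 10⁻¹¹) × (2.78 × 10³⁰) × (394) / (5.82 × 10⁵)³
   = 7.42 × 10⁵ m/s²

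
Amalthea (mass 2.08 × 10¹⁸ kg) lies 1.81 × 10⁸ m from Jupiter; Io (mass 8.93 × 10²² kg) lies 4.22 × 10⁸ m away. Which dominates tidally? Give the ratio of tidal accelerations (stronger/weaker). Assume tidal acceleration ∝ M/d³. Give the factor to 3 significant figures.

Io, by a factor of ≈ 3390

Tidal stretch scales as M/d³; compute that for each body.
Amalthea: (2.08 × 10¹⁸) / (1.81 × 10⁸)³ = 3.508 × 10⁻⁷
Io: (8.93 × 10²²) / (4.22 × 10⁸)³ = 1.188 × 10⁻³
Ratio (larger/smaller) = 3390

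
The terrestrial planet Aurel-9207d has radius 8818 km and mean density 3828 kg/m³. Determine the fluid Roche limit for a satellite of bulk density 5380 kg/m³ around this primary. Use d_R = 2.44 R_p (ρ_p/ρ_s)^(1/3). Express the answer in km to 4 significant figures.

19210 km

d_R = 2.44 × 8818 km × (3828/5380)^(1/3)
    = 19210 km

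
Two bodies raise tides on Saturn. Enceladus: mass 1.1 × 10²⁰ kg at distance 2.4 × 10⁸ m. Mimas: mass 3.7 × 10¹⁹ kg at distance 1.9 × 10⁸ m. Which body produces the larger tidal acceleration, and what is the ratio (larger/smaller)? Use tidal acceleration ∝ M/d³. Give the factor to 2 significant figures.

Enceladus, by a factor of ≈ 1.5

Tidal acceleration ∝ M/d³, so compare M/d³ for each.
Enceladus: (1.1 × 10²⁰) / (2.4 × 10⁸)³ = 7.957 × 10⁻⁶
Mimas: (3.7 × 10¹⁹) / (1.9 × 10⁸)³ = 5.394 × 10⁻⁶
Ratio (larger/smaller) = 1.5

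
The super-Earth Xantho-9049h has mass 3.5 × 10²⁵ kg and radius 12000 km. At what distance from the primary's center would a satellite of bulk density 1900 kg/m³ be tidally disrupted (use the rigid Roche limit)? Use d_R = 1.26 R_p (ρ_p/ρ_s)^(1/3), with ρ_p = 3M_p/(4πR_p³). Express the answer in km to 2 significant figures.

ρ_p = 3M_p/(4πR_p³) = 3 × (3.5 × 10²⁵) / (4π × (1.2 × 10⁷ m)³) = 4800 kg/m³
d_R = 1.26 × 12000 km × (4800/1900)^(1/3)
    = 21000 km

21000 km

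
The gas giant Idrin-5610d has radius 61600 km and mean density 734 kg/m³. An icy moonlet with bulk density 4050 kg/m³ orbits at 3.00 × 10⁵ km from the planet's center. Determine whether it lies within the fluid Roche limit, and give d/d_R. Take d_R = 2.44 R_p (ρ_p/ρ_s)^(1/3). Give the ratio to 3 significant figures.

outside; d/d_R ≈ 3.53

d_R = 2.44 × (61600 km) × (734/4050)^(1/3) = 85060 km
d/d_R = (3.00 × 10⁵) / (85060) = 3.53
Since d/d_R > 1, the body is outside the Roche limit.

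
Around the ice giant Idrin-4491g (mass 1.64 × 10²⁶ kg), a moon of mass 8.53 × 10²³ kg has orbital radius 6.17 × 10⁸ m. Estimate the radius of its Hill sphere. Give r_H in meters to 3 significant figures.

7.41 × 10⁷ m

r_H ≈ a (m/3M)^(1/3)
    = (6.17 × 10⁸) × (8.53 × 10²³ / (3 × 1.64 × 10²⁶))^(1/3)
    = 7.41 × 10⁷ m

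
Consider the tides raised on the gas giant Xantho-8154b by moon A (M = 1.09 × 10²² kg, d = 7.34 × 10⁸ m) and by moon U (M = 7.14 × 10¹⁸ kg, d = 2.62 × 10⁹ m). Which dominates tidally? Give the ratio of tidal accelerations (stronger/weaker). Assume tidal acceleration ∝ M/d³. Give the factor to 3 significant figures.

Compare M/d³ for the two perturbers:
Moon A: (1.09 × 10²²) / (7.34 × 10⁸)³ = 2.756 × 10⁻⁵
Moon U: (7.14 × 10¹⁸) / (2.62 × 10⁹)³ = 3.970 × 10⁻¹⁰
Ratio (larger/smaller) = 69400

Moon A, by a factor of ≈ 69400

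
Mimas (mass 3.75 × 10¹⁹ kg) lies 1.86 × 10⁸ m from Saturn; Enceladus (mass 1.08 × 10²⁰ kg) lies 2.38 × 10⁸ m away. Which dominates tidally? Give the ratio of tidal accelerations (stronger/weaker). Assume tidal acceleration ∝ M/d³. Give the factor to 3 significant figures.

Compare M/d³ for the two perturbers:
Mimas: (3.75 × 10¹⁹) / (1.86 × 10⁸)³ = 5.828 × 10⁻⁶
Enceladus: (1.08 × 10²⁰) / (2.38 × 10⁸)³ = 8.011 × 10⁻⁶
Ratio (larger/smaller) = 1.37

Enceladus, by a factor of ≈ 1.37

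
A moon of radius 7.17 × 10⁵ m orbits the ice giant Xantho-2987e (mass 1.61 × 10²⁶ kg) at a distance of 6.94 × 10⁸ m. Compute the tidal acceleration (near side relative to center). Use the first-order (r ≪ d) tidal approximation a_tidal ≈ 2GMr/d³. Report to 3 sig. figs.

4.61 × 10⁻⁵ m/s²

a_tidal = 2GMr/d³
        = 2 × (6.674 × 10⁻¹¹) × (1.61 × 10²⁶) × (7.17 × 10⁵) / (6.94 × 10⁸)³
        = 4.61 × 10⁻⁵ m/s²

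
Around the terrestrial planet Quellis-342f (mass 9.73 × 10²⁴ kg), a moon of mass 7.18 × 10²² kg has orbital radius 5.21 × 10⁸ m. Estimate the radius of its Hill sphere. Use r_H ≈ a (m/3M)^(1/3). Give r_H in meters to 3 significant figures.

7.03 × 10⁷ m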